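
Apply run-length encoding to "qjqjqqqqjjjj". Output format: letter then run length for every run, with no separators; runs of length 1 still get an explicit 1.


String: "qjqjqqqqjjjj"
Scanning for consecutive runs:
  'q' x 1
  'j' x 1
  'q' x 1
  'j' x 1
  'q' x 4
  'j' x 4
RLE = "q1j1q1j1q4j4"


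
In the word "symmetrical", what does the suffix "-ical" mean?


Suffix: -ical
As in: symmetrical -> symmetry + -ical, with a spelling change
Meaning = relating to


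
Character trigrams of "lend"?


Word: "lend" (length 4)
Number of trigrams = 4 - 3 + 1 = 2
  Position 0: "len"
  Position 1: "end"
Trigrams = "len", "end"


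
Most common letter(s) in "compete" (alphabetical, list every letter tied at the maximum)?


Word: "compete"
Letter counts:
  'c': 1
  'e': 2
  'm': 1
  'o': 1
  'p': 1
  't': 1
Maximum count = 2
Most frequent = 'e' (2 times each)


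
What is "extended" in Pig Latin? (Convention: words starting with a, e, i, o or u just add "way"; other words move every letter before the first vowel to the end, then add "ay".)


Word: "extended"
Starts with vowel → add 'way'
Pig Latin = "extendedway"


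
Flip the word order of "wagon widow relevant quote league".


Original: "wagon widow relevant quote league"
Words (1..n): wagon | widow | relevant | quote | league
Reversed (n..1): league | quote | relevant | widow | wagon
Result = "league quote relevant widow wagon"


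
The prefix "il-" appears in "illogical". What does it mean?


Prefix: il-
Example: illogical = il- + logical
Meaning = not


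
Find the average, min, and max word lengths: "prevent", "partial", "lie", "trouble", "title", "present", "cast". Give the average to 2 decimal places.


Lengths: "prevent"=7, "partial"=7, "lie"=3, "trouble"=7, "title"=5, "present"=7, "cast"=4
Sum = 40, Count = 7
Average = 40/7 = 5.71
= avg=5.71, min=3, max=7


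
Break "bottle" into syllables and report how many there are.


Word: "bottle"
Syllable breakdown: bot · tle
Counting: 2 parts
= 2 syllables


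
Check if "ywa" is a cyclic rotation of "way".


Word: "way", Candidate: "ywa"
Method: check if candidate is substring of word+word
"wayway" contains "ywa"? Yes
Is rotation = Yes


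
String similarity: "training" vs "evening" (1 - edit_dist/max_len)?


Word 1: "training" (length 8)
Word 2: "evening" (length 7)
One optimal edit sequence:
  1. delete 't'  (+1)
  2. substitute 'r' -> 'e'  (+1)
  3. substitute 'a' -> 'v'  (+1)
  4. substitute 'i' -> 'e'  (+1)
  5. keep 'n'
  6. keep 'i'
  7. keep 'n'
  8. keep 'g'
Edit distance = 4
Max length = max(8, 7) = 8
Similarity = 1 - 4/8
= 0.5000


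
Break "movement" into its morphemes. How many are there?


Word: "movement"
Morphemes: move + -ment
Each morpheme carries meaning
= 2 morphemes


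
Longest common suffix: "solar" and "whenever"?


Word 1: "solar"
Word 2: "whenever"
Comparing from end:
  Pos -1: 'r' == 'r'
  Pos -2: 'a' != 'e' (stop)
LCS = "r" (length 1)


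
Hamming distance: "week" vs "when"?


Comparing character by character (same length = 4):
  Pos 0: 'w' vs 'w' =
  Pos 1: 'e' vs 'h' !=
  Pos 2: 'e' vs 'e' =
  Pos 3: 'k' vs 'n' !=
Hamming distance = 2


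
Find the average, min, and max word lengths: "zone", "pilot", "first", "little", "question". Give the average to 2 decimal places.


Lengths: "zone"=4, "pilot"=5, "first"=5, "little"=6, "question"=8
Sum = 28, Count = 5
Average = 28/5 = 5.60
= avg=5.60, min=4, max=8


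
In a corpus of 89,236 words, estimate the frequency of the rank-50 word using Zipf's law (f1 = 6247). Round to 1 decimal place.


Zipf's law: f(r) = f(1) / r
f(1) = 6247
f(50) = 6247 / 50
= 124.9 occurrences


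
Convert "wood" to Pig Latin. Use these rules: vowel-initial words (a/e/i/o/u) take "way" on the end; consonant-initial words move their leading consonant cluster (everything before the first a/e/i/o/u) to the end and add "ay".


Word: "wood"
Starts with consonant(s) → move to end, add 'ay'
Consonant cluster: "w"
Pig Latin = "oodway"


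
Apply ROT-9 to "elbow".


Word: "elbow"
Shift: 9
Each letter → (letter + shift) mod 26:
  'e' (4) + 9 = 13 → 'n'
  'l' (11) + 9 = 20 → 'u'
  'b' (1) + 9 = 10 → 'k'
  'o' (14) + 9 = 23 → 'x'
  'w' (22) + 9 = 5 → 'f'
Result = "nukxf"


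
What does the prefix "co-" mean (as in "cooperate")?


Prefix: co-
Example: cooperate = co- + operate
Meaning = together


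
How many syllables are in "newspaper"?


Word: "newspaper"
Syllable breakdown: news-pa-per
Counting: 3 parts
= 3 syllables


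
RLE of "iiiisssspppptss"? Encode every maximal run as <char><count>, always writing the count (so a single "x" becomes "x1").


String: "iiiisssspppptss"
Scanning for consecutive runs:
  'i' x 4
  's' x 4
  'p' x 4
  't' x 1
  's' x 2
RLE = "i4s4p4t1s2"


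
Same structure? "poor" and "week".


Pattern of "poor": [0, 1, 1, 2]
Pattern of "week": [0, 1, 1, 2]
Patterns match
Same pattern = Yes


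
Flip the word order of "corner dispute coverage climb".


Original: "corner dispute coverage climb"
Words (1..n): corner | dispute | coverage | climb
Reversed (n..1): climb | coverage | dispute | corner
Result = "climb coverage dispute corner"


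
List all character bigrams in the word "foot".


Word: "foot" (length 4)
Number of bigrams = 4 - 2 + 1 = 3
  Position 0: "fo"
  Position 1: "oo"
  Position 2: "ot"
Bigrams = "fo", "oo", "ot"


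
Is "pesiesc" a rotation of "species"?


Word: "species", Candidate: "pesiesc"
Method: check if candidate is substring of word+word
"speciesspecies" contains "pesiesc"? No
Is rotation = No


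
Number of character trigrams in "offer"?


Word: "offer" (length 5)
Number of 3-grams = length - 3 + 1 = 5 - 3 + 1
= 3


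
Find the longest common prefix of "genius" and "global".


Word 1: "genius"
Word 2: "global"
Comparing from start:
  Pos 0: 'g' == 'g'
  Pos 1: 'e' != 'l' (stop)
LCP = "g" (length 1)


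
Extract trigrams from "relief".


Word: "relief" (length 6)
Number of trigrams = 6 - 3 + 1 = 4
  Position 0: "rel"
  Position 1: "eli"
  Position 2: "lie"
  Position 3: "ief"
Trigrams = "rel", "eli", "lie", "ief"


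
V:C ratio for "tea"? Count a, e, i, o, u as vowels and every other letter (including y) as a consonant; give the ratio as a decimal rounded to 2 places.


Word: "tea"
Vowels (a,e,i,o,u): 2
Consonants: 1
Ratio = 2/1
= 2.00


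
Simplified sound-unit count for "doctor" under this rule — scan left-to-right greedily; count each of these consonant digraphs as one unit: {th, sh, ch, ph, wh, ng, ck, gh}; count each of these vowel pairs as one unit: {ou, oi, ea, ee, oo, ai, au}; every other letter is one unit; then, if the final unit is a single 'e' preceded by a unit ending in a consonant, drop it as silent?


Word: "doctor" (6 letters)
Left-to-right scan:
  1. 'd' (letter)
  2. 'o' (letter)
  3. 'c' (letter)
  4. 't' (letter)
  5. 'o' (letter)
  6. 'r' (letter)
Units from scan: 6
Sound units = 6 units


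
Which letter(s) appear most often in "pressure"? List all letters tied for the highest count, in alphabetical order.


Word: "pressure"
Letter counts:
  'e': 2
  'p': 1
  'r': 2
  's': 2
  'u': 1
Maximum count = 2
Most frequent = 'e', 'r', 's' (2 times each)


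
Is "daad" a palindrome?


Word: "daad"
Reversed: "daad"
Forward == Backward? daad == daad
Palindrome = Yes


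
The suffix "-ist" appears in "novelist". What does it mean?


Suffix: -ist
As in: novelist -> novel + -ist
Meaning = one who practices


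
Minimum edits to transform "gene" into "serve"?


Word 1: "gene" (length 4)
Word 2: "serve" (length 5)
One optimal edit sequence (insert/delete/substitute each cost 1):
  1. substitute 'g' -> 's'  (+1)
  2. keep 'e'
  3. insert 'r'  (+1)
  4. substitute 'n' -> 'v'  (+1)
  5. keep 'e'
Total edit operations: 3
Edit distance = 3


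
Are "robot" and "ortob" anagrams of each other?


Word 1: "robot" → sorted: boort
Word 2: "ortob" → sorted: boort
Same letters? boort == boort
Anagram = Yes


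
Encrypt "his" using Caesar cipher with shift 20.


Word: "his"
Shift: 20
Each letter → (letter + shift) mod 26:
  'h' (7) + 20 = 1 → 'b'
  'i' (8) + 20 = 2 → 'c'
  's' (18) + 20 = 12 → 'm'
Result = "bcm"


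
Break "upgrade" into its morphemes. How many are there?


Word: "upgrade"
Morphemes: up- / grade
Each morpheme carries meaning
= 2 morphemes


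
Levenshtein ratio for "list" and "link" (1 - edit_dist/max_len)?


Word 1: "list" (length 4)
Word 2: "link" (length 4)
One optimal edit sequence:
  1. keep 'l'
  2. keep 'i'
  3. substitute 's' -> 'n'  (+1)
  4. substitute 't' -> 'k'  (+1)
Edit distance = 2
Max length = max(4, 4) = 4
Similarity = 1 - 2/4
= 0.5000


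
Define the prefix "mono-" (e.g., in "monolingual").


Prefix: mono-
Example: monolingual = mono- + lingual
Meaning = one


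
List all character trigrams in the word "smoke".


Word: "smoke" (length 5)
Number of trigrams = 5 - 3 + 1 = 3
  Position 0: "smo"
  Position 1: "mok"
  Position 2: "oke"
Trigrams = "smo", "mok", "oke"


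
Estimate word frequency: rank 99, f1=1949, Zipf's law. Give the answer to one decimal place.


Zipf's law: f(r) = f(1) / r
f(1) = 1949
f(99) = 1949 / 99
= 19.7 occurrences


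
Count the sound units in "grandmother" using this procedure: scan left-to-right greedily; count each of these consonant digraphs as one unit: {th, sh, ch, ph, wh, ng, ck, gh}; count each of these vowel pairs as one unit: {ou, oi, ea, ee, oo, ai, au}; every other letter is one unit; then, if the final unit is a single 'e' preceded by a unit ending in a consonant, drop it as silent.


Word: "grandmother" (11 letters)
Left-to-right scan:
  1. 'g' (letter)
  2. 'r' (letter)
  3. 'a' (letter)
  4. 'n' (letter)
  5. 'd' (letter)
  6. 'm' (letter)
  7. 'o' (letter)
  8. 'th' (digraph)
  9. 'e' (letter)
  10. 'r' (letter)
Units from scan: 10
Sound units = 10 units


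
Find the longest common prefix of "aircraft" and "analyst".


Word 1: "aircraft"
Word 2: "analyst"
Comparing from start:
  Pos 0: 'a' == 'a'
  Pos 1: 'i' != 'n' (stop)
LCP = "a" (length 1)


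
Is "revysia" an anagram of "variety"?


Word 1: "variety" → sorted: aeirtvy
Word 2: "revysia" → sorted: aeirsvy
Same letters? aeirtvy != aeirsvy
Anagram = No


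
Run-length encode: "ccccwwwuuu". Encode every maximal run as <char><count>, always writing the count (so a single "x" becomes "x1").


String: "ccccwwwuuu"
Scanning for consecutive runs:
  'c' x 4
  'w' x 3
  'u' x 3
RLE = "c4w3u3"


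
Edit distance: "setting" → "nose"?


Word 1: "setting" (length 7)
Word 2: "nose" (length 4)
One optimal edit sequence (insert/delete/substitute each cost 1):
  1. delete 's'  (+1)
  2. delete 'e'  (+1)
  3. delete 't'  (+1)
  4. substitute 't' -> 'n'  (+1)
  5. substitute 'i' -> 'o'  (+1)
  6. substitute 'n' -> 's'  (+1)
  7. substitute 'g' -> 'e'  (+1)
Total edit operations: 7
Edit distance = 7


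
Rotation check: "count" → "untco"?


Word: "count", Candidate: "untco"
Method: check if candidate is substring of word+word
"countcount" contains "untco"? Yes
Is rotation = Yes


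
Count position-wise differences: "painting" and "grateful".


Comparing character by character (same length = 8):
  Pos 0: 'p' vs 'g' !=
  Pos 1: 'a' vs 'r' !=
  Pos 2: 'i' vs 'a' !=
  Pos 3: 'n' vs 't' !=
  Pos 4: 't' vs 'e' !=
  Pos 5: 'i' vs 'f' !=
  Pos 6: 'n' vs 'u' !=
  Pos 7: 'g' vs 'l' !=
Hamming distance = 8


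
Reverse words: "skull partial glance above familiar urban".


Original: "skull partial glance above familiar urban"
Words (1..n): skull | partial | glance | above | familiar | urban
Reversed (n..1): urban | familiar | above | glance | partial | skull
Result = "urban familiar above glance partial skull"


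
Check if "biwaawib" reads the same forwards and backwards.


Word: "biwaawib"
Reversed: "biwaawib"
Forward == Backward? biwaawib == biwaawib
Palindrome = Yes


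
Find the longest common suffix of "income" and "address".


Word 1: "income"
Word 2: "address"
Comparing from end:
  Pos -1: 'e' != 's' (stop)
LCS = "" (length 0)


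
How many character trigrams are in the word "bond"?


Word: "bond" (length 4)
Number of 3-grams = length - 3 + 1 = 4 - 3 + 1
= 2


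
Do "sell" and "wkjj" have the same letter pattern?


Pattern of "sell": [0, 1, 2, 2]
Pattern of "wkjj": [0, 1, 2, 2]
Patterns match
Same pattern = Yes


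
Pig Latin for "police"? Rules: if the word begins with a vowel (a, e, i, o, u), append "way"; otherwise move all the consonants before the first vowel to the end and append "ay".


Word: "police"
Starts with consonant(s) → move to end, add 'ay'
Consonant cluster: "p"
Pig Latin = "olicepay"


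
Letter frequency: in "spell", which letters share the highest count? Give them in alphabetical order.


Word: "spell"
Letter counts:
  'e': 1
  'l': 2
  'p': 1
  's': 1
Maximum count = 2
Most frequent = 'l' (2 times each)


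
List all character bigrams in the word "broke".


Word: "broke" (length 5)
Number of bigrams = 5 - 2 + 1 = 4
  Position 0: "br"
  Position 1: "ro"
  Position 2: "ok"
  Position 3: "ke"
Bigrams = "br", "ro", "ok", "ke"


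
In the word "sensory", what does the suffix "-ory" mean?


Suffix: -ory
Example: sensory (sense + -ory, with a spelling change)
Meaning = relating to / place for


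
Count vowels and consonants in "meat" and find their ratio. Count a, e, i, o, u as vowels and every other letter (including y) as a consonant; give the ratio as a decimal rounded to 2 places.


Word: "meat"
Vowels (a,e,i,o,u): 2
Consonants: 2
Ratio = 2/2
= 1.00


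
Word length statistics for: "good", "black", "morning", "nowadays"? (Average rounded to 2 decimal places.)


Lengths: "good"=4, "black"=5, "morning"=7, "nowadays"=8
Sum = 24, Count = 4
Average = 24/4 = 6.00
= avg=6.00, min=4, max=8


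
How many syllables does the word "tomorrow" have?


Word: "tomorrow"
Syllable breakdown: to | mor | row
Counting: 3 parts
= 3 syllables


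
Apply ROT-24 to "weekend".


Word: "weekend"
Shift: 24
Each letter → (letter + shift) mod 26:
  'w' (22) + 24 = 20 → 'u'
  'e' (4) + 24 = 2 → 'c'
  'e' (4) + 24 = 2 → 'c'
  'k' (10) + 24 = 8 → 'i'
  'e' (4) + 24 = 2 → 'c'
  'n' (13) + 24 = 11 → 'l'
  'd' (3) + 24 = 1 → 'b'
Result = "ucciclb"


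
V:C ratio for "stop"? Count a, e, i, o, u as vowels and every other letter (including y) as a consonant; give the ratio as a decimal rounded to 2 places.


Word: "stop"
Vowels (a,e,i,o,u): 1
Consonants: 3
Ratio = 1/3
= 0.33


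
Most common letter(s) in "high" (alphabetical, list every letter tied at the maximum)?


Word: "high"
Letter counts:
  'g': 1
  'h': 2
  'i': 1
Maximum count = 2
Most frequent = 'h' (2 times each)


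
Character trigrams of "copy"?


Word: "copy" (length 4)
Number of trigrams = 4 - 3 + 1 = 2
  Position 0: "cop"
  Position 1: "opy"
Trigrams = "cop", "opy"


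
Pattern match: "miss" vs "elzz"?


Pattern of "miss": [0, 1, 2, 2]
Pattern of "elzz": [0, 1, 2, 2]
Patterns match
Same pattern = Yes


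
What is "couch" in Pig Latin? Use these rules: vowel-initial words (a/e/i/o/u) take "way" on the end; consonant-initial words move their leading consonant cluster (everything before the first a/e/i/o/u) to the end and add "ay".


Word: "couch"
Starts with consonant(s) → move to end, add 'ay'
Consonant cluster: "c"
Pig Latin = "ouchcay"


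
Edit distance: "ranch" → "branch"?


Word 1: "ranch" (length 5)
Word 2: "branch" (length 6)
One optimal edit sequence (insert/delete/substitute each cost 1):
  1. insert 'b'  (+1)
  2. keep 'r'
  3. keep 'a'
  4. keep 'n'
  5. keep 'c'
  6. keep 'h'
Total edit operations: 1
Edit distance = 1


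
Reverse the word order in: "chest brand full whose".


Original: "chest brand full whose"
Words (1..n): chest | brand | full | whose
Reversed (n..1): whose | full | brand | chest
Result = "whose full brand chest"


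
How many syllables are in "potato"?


Word: "potato"
Syllable breakdown: po | ta | to
Counting: 3 parts
= 3 syllables


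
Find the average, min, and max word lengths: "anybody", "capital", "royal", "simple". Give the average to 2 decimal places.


Lengths: "anybody"=7, "capital"=7, "royal"=5, "simple"=6
Sum = 25, Count = 4
Average = 25/4 = 6.25
= avg=6.25, min=5, max=7


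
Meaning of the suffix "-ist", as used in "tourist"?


Suffix: -ist
As in: tourist -> tour + -ist
Meaning = one who practices


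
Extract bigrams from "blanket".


Word: "blanket" (length 7)
Number of bigrams = 7 - 2 + 1 = 6
  Position 0: "bl"
  Position 1: "la"
  Position 2: "an"
  Position 3: "nk"
  Position 4: "ke"
  Position 5: "et"
Bigrams = "bl", "la", "an", "nk", "ke", "et"


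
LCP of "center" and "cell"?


Word 1: "center"
Word 2: "cell"
Comparing from start:
  Pos 0: 'c' == 'c'
  Pos 1: 'e' == 'e'
  Pos 2: 'n' != 'l' (stop)
LCP = "ce" (length 2)


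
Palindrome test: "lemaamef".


Word: "lemaamef"
Reversed: "femaamel"
Forward == Backward? lemaamef != femaamel
Palindrome = No


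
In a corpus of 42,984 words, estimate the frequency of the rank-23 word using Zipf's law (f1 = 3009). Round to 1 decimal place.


Zipf's law: f(r) = f(1) / r
f(1) = 3009
f(23) = 3009 / 23
= 130.8 occurrences


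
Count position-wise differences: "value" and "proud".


Comparing character by character (same length = 5):
  Pos 0: 'v' vs 'p' !=
  Pos 1: 'a' vs 'r' !=
  Pos 2: 'l' vs 'o' !=
  Pos 3: 'u' vs 'u' =
  Pos 4: 'e' vs 'd' !=
Hamming distance = 4


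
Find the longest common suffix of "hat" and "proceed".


Word 1: "hat"
Word 2: "proceed"
Comparing from end:
  Pos -1: 't' != 'd' (stop)
LCS = "" (length 0)


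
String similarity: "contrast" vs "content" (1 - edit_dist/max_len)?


Word 1: "contrast" (length 8)
Word 2: "content" (length 7)
One optimal edit sequence:
  1. keep 'c'
  2. keep 'o'
  3. keep 'n'
  4. keep 't'
  5. delete 'r'  (+1)
  6. substitute 'a' -> 'e'  (+1)
  7. substitute 's' -> 'n'  (+1)
  8. keep 't'
Edit distance = 3
Max length = max(8, 7) = 8
Similarity = 1 - 3/8
= 0.6250


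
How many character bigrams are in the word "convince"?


Word: "convince" (length 8)
Number of 2-grams = length - 2 + 1 = 8 - 2 + 1
= 7


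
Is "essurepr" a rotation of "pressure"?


Word: "pressure", Candidate: "essurepr"
Method: check if candidate is substring of word+word
"pressurepressure" contains "essurepr"? Yes
Is rotation = Yes


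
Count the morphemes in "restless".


Word: "restless"
Morphemes: rest | -less
Each morpheme carries meaning
= 2 morphemes


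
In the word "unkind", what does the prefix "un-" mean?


Prefix: un-
Example: unkind (un- + kind)
Meaning = not / reverse


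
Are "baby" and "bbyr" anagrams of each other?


Word 1: "baby" → sorted: abby
Word 2: "bbyr" → sorted: bbry
Same letters? abby != bbry
Anagram = No


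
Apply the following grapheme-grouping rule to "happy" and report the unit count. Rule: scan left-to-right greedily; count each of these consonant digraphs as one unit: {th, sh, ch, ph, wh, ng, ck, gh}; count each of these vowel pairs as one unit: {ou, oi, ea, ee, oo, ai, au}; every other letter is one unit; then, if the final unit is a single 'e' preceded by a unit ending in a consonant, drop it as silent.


Word: "happy" (5 letters)
Left-to-right scan:
  (1) 'h' (letter)
  (2) 'a' (letter)
  (3) 'p' (letter)
  (4) 'p' (letter)
  (5) 'y' (letter)
Units from scan: 5
Sound units = 5 units


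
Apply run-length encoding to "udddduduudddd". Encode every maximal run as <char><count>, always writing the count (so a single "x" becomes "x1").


String: "udddduduudddd"
Scanning for consecutive runs:
  'u' x 1
  'd' x 4
  'u' x 1
  'd' x 1
  'u' x 2
  'd' x 4
RLE = "u1d4u1d1u2d4"


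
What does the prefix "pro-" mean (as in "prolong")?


Prefix: pro-
Example: prolong = pro- + long
Meaning = forward / in favor of


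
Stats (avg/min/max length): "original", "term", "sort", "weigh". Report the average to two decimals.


Lengths: "original"=8, "term"=4, "sort"=4, "weigh"=5
Sum = 21, Count = 4
Average = 21/4 = 5.25
= avg=5.25, min=4, max=8


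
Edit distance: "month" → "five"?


Word 1: "month" (length 5)
Word 2: "five" (length 4)
One optimal edit sequence (insert/delete/substitute each cost 1):
  1. delete 'm'  (+1)
  2. substitute 'o' -> 'f'  (+1)
  3. substitute 'n' -> 'i'  (+1)
  4. substitute 't' -> 'v'  (+1)
  5. substitute 'h' -> 'e'  (+1)
Total edit operations: 5
Edit distance = 5


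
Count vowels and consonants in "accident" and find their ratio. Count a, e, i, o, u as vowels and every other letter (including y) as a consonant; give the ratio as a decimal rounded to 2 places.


Word: "accident"
Vowels (a,e,i,o,u): 3
Consonants: 5
Ratio = 3/5
= 0.60


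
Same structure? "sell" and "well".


Pattern of "sell": [0, 1, 2, 2]
Pattern of "well": [0, 1, 2, 2]
Patterns match
Same pattern = Yes


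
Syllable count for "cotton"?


Word: "cotton"
Syllable breakdown: cot | ton
Counting: 2 parts
= 2 syllables


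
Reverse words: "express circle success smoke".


Original: "express circle success smoke"
Words (1..n): express | circle | success | smoke
Reversed (n..1): smoke | success | circle | express
Result = "smoke success circle express"


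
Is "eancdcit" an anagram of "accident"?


Word 1: "accident" → sorted: accdeint
Word 2: "eancdcit" → sorted: accdeint
Same letters? accdeint == accdeint
Anagram = Yes


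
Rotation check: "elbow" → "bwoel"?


Word: "elbow", Candidate: "bwoel"
Method: check if candidate is substring of word+word
"elbowelbow" contains "bwoel"? No
Is rotation = No


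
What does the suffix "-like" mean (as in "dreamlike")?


Suffix: -like
Example: dreamlike = dream + -like
Meaning = resembling


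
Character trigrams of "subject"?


Word: "subject" (length 7)
Number of trigrams = 7 - 3 + 1 = 5
  Position 0: "sub"
  Position 1: "ubj"
  Position 2: "bje"
  Position 3: "jec"
  Position 4: "ect"
Trigrams = "sub", "ubj", "bje", "jec", "ect"


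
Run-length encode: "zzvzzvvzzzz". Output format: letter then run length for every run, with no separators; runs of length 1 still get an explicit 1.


String: "zzvzzvvzzzz"
Scanning for consecutive runs:
  'z' x 2
  'v' x 1
  'z' x 2
  'v' x 2
  'z' x 4
RLE = "z2v1z2v2z4"


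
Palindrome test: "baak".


Word: "baak"
Reversed: "kaab"
Forward == Backward? baak != kaab
Palindrome = No


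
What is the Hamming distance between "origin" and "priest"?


Comparing character by character (same length = 6):
  Pos 0: 'o' vs 'p' !=
  Pos 1: 'r' vs 'r' =
  Pos 2: 'i' vs 'i' =
  Pos 3: 'g' vs 'e' !=
  Pos 4: 'i' vs 's' !=
  Pos 5: 'n' vs 't' !=
Hamming distance = 4


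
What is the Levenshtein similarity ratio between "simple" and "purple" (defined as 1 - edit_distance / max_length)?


Word 1: "simple" (length 6)
Word 2: "purple" (length 6)
One optimal edit sequence:
  1. substitute 's' -> 'p'  (+1)
  2. substitute 'i' -> 'u'  (+1)
  3. substitute 'm' -> 'r'  (+1)
  4. keep 'p'
  5. keep 'l'
  6. keep 'e'
Edit distance = 3
Max length = max(6, 6) = 6
Similarity = 1 - 3/6
= 0.5000


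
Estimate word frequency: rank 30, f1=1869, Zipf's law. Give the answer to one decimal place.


Zipf's law: f(r) = f(1) / r
f(1) = 1869
f(30) = 1869 / 30
= 62.3 occurrences


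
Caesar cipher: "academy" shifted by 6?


Word: "academy"
Shift: 6
Each letter → (letter + shift) mod 26:
  'a' (0) + 6 = 6 → 'g'
  'c' (2) + 6 = 8 → 'i'
  'a' (0) + 6 = 6 → 'g'
  'd' (3) + 6 = 9 → 'j'
  'e' (4) + 6 = 10 → 'k'
  'm' (12) + 6 = 18 → 's'
  'y' (24) + 6 = 4 → 'e'
Result = "gigjkse"


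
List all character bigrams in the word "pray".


Word: "pray" (length 4)
Number of bigrams = 4 - 2 + 1 = 3
  Position 0: "pr"
  Position 1: "ra"
  Position 2: "ay"
Bigrams = "pr", "ra", "ay"


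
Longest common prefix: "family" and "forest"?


Word 1: "family"
Word 2: "forest"
Comparing from start:
  Pos 0: 'f' == 'f'
  Pos 1: 'a' != 'o' (stop)
LCP = "f" (length 1)


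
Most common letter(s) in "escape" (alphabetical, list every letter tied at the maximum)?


Word: "escape"
Letter counts:
  'a': 1
  'c': 1
  'e': 2
  'p': 1
  's': 1
Maximum count = 2
Most frequent = 'e' (2 times each)


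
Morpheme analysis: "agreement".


Word: "agreement"
Morphemes: agree | -ment
Each morpheme carries meaning
= 2 morphemes


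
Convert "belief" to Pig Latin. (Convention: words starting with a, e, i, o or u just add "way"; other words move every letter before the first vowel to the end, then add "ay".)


Word: "belief"
Starts with consonant(s) → move to end, add 'ay'
Consonant cluster: "b"
Pig Latin = "eliefbay"


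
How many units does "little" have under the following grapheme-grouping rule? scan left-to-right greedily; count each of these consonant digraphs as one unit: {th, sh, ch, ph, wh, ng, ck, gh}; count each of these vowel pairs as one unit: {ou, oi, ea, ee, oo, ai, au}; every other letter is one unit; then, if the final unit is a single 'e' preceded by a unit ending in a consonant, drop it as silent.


Word: "little" (6 letters)
Left-to-right scan:
  (1) 'l' (letter)
  (2) 'i' (letter)
  (3) 't' (letter)
  (4) 't' (letter)
  (5) 'l' (letter)
  (6) 'e' (letter)
Units from scan: 6
Final unit is 'e' after a consonant -> drop as silent (-1)
Sound units = 5 units


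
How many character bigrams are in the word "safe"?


Word: "safe" (length 4)
Number of 2-grams = length - 2 + 1 = 4 - 2 + 1
= 3


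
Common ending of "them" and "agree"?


Word 1: "them"
Word 2: "agree"
Comparing from end:
  Pos -1: 'm' != 'e' (stop)
LCS = "" (length 0)


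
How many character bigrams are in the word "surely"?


Word: "surely" (length 6)
Number of 2-grams = length - 2 + 1 = 6 - 2 + 1
= 5


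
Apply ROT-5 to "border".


Word: "border"
Shift: 5
Each letter → (letter + shift) mod 26:
  'b' (1) + 5 = 6 → 'g'
  'o' (14) + 5 = 19 → 't'
  'r' (17) + 5 = 22 → 'w'
  'd' (3) + 5 = 8 → 'i'
  'e' (4) + 5 = 9 → 'j'
  'r' (17) + 5 = 22 → 'w'
Result = "gtwijw"


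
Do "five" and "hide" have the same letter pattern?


Pattern of "five": [0, 1, 2, 3]
Pattern of "hide": [0, 1, 2, 3]
Patterns match
Same pattern = Yes


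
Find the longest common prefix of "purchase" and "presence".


Word 1: "purchase"
Word 2: "presence"
Comparing from start:
  Pos 0: 'p' == 'p'
  Pos 1: 'u' != 'r' (stop)
LCP = "p" (length 1)


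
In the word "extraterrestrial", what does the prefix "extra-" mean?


Prefix: extra-
Example: extraterrestrial (extra- + terrestrial)
Meaning = beyond


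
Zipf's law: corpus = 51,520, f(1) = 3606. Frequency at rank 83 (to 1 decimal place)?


Zipf's law: f(r) = f(1) / r
f(1) = 3606
f(83) = 3606 / 83
= 43.4 occurrences


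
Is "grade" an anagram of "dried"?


Word 1: "dried" → sorted: ddeir
Word 2: "grade" → sorted: adegr
Same letters? ddeir != adegr
Anagram = No


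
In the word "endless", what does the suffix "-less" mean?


Suffix: -less
As in: endless -> end + -less
Meaning = without


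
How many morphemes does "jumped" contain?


Word: "jumped"
Morphemes: jump + -ed
Each morpheme carries meaning
= 2 morphemes


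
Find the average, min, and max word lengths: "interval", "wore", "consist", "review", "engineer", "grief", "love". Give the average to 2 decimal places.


Lengths: "interval"=8, "wore"=4, "consist"=7, "review"=6, "engineer"=8, "grief"=5, "love"=4
Sum = 42, Count = 7
Average = 42/7 = 6.00
= avg=6.00, min=4, max=8


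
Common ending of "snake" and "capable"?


Word 1: "snake"
Word 2: "capable"
Comparing from end:
  Pos -1: 'e' == 'e'
  Pos -2: 'k' != 'l' (stop)
LCS = "e" (length 1)


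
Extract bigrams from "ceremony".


Word: "ceremony" (length 8)
Number of bigrams = 8 - 2 + 1 = 7
  Position 0: "ce"
  Position 1: "er"
  Position 2: "re"
  Position 3: "em"
  Position 4: "mo"
  Position 5: "on"
  Position 6: "ny"
Bigrams = "ce", "er", "re", "em", "mo", "on", "ny"


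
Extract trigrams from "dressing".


Word: "dressing" (length 8)
Number of trigrams = 8 - 3 + 1 = 6
  Position 0: "dre"
  Position 1: "res"
  Position 2: "ess"
  Position 3: "ssi"
  Position 4: "sin"
  Position 5: "ing"
Trigrams = "dre", "res", "ess", "ssi", "sin", "ing"


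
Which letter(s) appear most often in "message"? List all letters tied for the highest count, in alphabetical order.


Word: "message"
Letter counts:
  'a': 1
  'e': 2
  'g': 1
  'm': 1
  's': 2
Maximum count = 2
Most frequent = 'e', 's' (2 times each)


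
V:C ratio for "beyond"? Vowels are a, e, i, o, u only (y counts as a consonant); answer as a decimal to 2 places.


Word: "beyond"
Vowels (a,e,i,o,u): 2
Consonants: 4
Ratio = 2/4
= 0.50


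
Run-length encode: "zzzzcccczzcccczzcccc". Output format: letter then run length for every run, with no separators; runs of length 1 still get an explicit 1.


String: "zzzzcccczzcccczzcccc"
Scanning for consecutive runs:
  'z' x 4
  'c' x 4
  'z' x 2
  'c' x 4
  'z' x 2
  'c' x 4
RLE = "z4c4z2c4z2c4"


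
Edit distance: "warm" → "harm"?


Word 1: "warm" (length 4)
Word 2: "harm" (length 4)
One optimal edit sequence (insert/delete/substitute each cost 1):
  1. substitute 'w' -> 'h'  (+1)
  2. keep 'a'
  3. keep 'r'
  4. keep 'm'
Total edit operations: 1
Edit distance = 1


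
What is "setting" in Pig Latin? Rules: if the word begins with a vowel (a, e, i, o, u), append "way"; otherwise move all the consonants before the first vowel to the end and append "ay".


Word: "setting"
Starts with consonant(s) → move to end, add 'ay'
Consonant cluster: "s"
Pig Latin = "ettingsay"


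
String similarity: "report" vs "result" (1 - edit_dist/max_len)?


Word 1: "report" (length 6)
Word 2: "result" (length 6)
One optimal edit sequence:
  1. keep 'r'
  2. keep 'e'
  3. substitute 'p' -> 's'  (+1)
  4. substitute 'o' -> 'u'  (+1)
  5. substitute 'r' -> 'l'  (+1)
  6. keep 't'
Edit distance = 3
Max length = max(6, 6) = 6
Similarity = 1 - 3/6
= 0.5000


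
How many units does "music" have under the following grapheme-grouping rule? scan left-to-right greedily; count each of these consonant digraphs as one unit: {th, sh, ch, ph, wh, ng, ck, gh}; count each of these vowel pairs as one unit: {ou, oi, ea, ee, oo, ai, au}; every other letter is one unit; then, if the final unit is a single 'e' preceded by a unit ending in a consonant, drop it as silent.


Word: "music" (5 letters)
Left-to-right scan:
  [1] 'm' (letter)
  [2] 'u' (letter)
  [3] 's' (letter)
  [4] 'i' (letter)
  [5] 'c' (letter)
Units from scan: 5
Sound units = 5 units


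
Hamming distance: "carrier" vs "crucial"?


Comparing character by character (same length = 7):
  Pos 0: 'c' vs 'c' =
  Pos 1: 'a' vs 'r' !=
  Pos 2: 'r' vs 'u' !=
  Pos 3: 'r' vs 'c' !=
  Pos 4: 'i' vs 'i' =
  Pos 5: 'e' vs 'a' !=
  Pos 6: 'r' vs 'l' !=
Hamming distance = 5


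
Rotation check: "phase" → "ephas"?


Word: "phase", Candidate: "ephas"
Method: check if candidate is substring of word+word
"phasephase" contains "ephas"? Yes
Is rotation = Yes


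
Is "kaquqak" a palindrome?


Word: "kaquqak"
Reversed: "kaquqak"
Forward == Backward? kaquqak == kaquqak
Palindrome = Yes


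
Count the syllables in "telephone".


Word: "telephone"
Syllable breakdown: tel | e | phone
Counting: 3 parts
= 3 syllables


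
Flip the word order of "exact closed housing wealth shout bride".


Original: "exact closed housing wealth shout bride"
Words (1..n): exact | closed | housing | wealth | shout | bride
Reversed (n..1): bride | shout | wealth | housing | closed | exact
Result = "bride shout wealth housing closed exact"


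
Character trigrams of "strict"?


Word: "strict" (length 6)
Number of trigrams = 6 - 3 + 1 = 4
  Position 0: "str"
  Position 1: "tri"
  Position 2: "ric"
  Position 3: "ict"
Trigrams = "str", "tri", "ric", "ict"


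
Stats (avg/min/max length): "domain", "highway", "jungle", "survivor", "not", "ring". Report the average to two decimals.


Lengths: "domain"=6, "highway"=7, "jungle"=6, "survivor"=8, "not"=3, "ring"=4
Sum = 34, Count = 6
Average = 34/6 = 5.67
= avg=5.67, min=3, max=8


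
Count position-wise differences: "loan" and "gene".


Comparing character by character (same length = 4):
  Pos 0: 'l' vs 'g' !=
  Pos 1: 'o' vs 'e' !=
  Pos 2: 'a' vs 'n' !=
  Pos 3: 'n' vs 'e' !=
Hamming distance = 4


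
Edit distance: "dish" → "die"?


Word 1: "dish" (length 4)
Word 2: "die" (length 3)
One optimal edit sequence (insert/delete/substitute each cost 1):
  1. keep 'd'
  2. keep 'i'
  3. delete 's'  (+1)
  4. substitute 'h' -> 'e'  (+1)
Total edit operations: 2
Edit distance = 2


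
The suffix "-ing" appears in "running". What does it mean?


Suffix: -ing
Example: running = run + -ing, with a spelling change
Meaning = present participle


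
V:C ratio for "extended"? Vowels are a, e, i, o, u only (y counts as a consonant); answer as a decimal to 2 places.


Word: "extended"
Vowels (a,e,i,o,u): 3
Consonants: 5
Ratio = 3/5
= 0.60


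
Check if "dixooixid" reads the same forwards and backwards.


Word: "dixooixid"
Reversed: "dixiooxid"
Forward == Backward? dixooixid != dixiooxid
Palindrome = No


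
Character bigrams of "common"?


Word: "common" (length 6)
Number of bigrams = 6 - 2 + 1 = 5
  Position 0: "co"
  Position 1: "om"
  Position 2: "mm"
  Position 3: "mo"
  Position 4: "on"
Bigrams = "co", "om", "mm", "mo", "on"


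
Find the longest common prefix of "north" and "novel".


Word 1: "north"
Word 2: "novel"
Comparing from start:
  Pos 0: 'n' == 'n'
  Pos 1: 'o' == 'o'
  Pos 2: 'r' != 'v' (stop)
LCP = "no" (length 2)


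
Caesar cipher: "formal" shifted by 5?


Word: "formal"
Shift: 5
Each letter → (letter + shift) mod 26:
  'f' (5) + 5 = 10 → 'k'
  'o' (14) + 5 = 19 → 't'
  'r' (17) + 5 = 22 → 'w'
  'm' (12) + 5 = 17 → 'r'
  'a' (0) + 5 = 5 → 'f'
  'l' (11) + 5 = 16 → 'q'
Result = "ktwrfq"


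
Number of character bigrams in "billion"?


Word: "billion" (length 7)
Number of 2-grams = length - 2 + 1 = 7 - 2 + 1
= 6


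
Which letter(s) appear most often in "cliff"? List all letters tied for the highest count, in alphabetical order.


Word: "cliff"
Letter counts:
  'c': 1
  'f': 2
  'i': 1
  'l': 1
Maximum count = 2
Most frequent = 'f' (2 times each)


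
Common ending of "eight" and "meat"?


Word 1: "eight"
Word 2: "meat"
Comparing from end:
  Pos -1: 't' == 't'
  Pos -2: 'h' != 'a' (stop)
LCS = "t" (length 1)


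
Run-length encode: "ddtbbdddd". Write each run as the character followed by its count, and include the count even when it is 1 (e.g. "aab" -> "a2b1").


String: "ddtbbdddd"
Scanning for consecutive runs:
  'd' x 2
  't' x 1
  'b' x 2
  'd' x 4
RLE = "d2t1b2d4"


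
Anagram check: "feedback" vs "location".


Word 1: "feedback" → sorted: abcdeefk
Word 2: "location" → sorted: acilnoot
Same letters? abcdeefk != acilnoot
Anagram = No


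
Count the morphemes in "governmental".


Word: "governmental"
Morphemes: govern / -ment / -al
Each morpheme carries meaning
= 3 morphemes


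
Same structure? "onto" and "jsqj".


Pattern of "onto": [0, 1, 2, 0]
Pattern of "jsqj": [0, 1, 2, 0]
Patterns match
Same pattern = Yes


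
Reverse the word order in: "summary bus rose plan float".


Original: "summary bus rose plan float"
Words (1..n): summary | bus | rose | plan | float
Reversed (n..1): float | plan | rose | bus | summary
Result = "float plan rose bus summary"


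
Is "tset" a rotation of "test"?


Word: "test", Candidate: "tset"
Method: check if candidate is substring of word+word
"testtest" contains "tset"? No
Is rotation = No


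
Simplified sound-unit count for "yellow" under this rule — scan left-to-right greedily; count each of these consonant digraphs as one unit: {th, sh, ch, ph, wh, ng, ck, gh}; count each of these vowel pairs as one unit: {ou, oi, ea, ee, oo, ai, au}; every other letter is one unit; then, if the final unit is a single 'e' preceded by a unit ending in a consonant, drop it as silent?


Word: "yellow" (6 letters)
Left-to-right scan:
  (1) 'y' (letter)
  (2) 'e' (letter)
  (3) 'l' (letter)
  (4) 'l' (letter)
  (5) 'o' (letter)
  (6) 'w' (letter)
Units from scan: 6
Sound units = 6 units


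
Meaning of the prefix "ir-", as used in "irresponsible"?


Prefix: ir-
Example: irresponsible = ir- + responsible
Meaning = not


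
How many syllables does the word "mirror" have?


Word: "mirror"
Syllable breakdown: mir · ror
Counting: 2 parts
= 2 syllables


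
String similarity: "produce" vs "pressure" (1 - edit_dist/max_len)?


Word 1: "produce" (length 7)
Word 2: "pressure" (length 8)
One optimal edit sequence:
  1. keep 'p'
  2. keep 'r'
  3. insert 'e'  (+1)
  4. substitute 'o' -> 's'  (+1)
  5. substitute 'd' -> 's'  (+1)
  6. keep 'u'
  7. substitute 'c' -> 'r'  (+1)
  8. keep 'e'
Edit distance = 4
Max length = max(7, 8) = 8
Similarity = 1 - 4/8
= 0.5000


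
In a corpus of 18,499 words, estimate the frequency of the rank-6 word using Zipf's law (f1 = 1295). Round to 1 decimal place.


Zipf's law: f(r) = f(1) / r
f(1) = 1295
f(6) = 1295 / 6
= 215.8 occurrences


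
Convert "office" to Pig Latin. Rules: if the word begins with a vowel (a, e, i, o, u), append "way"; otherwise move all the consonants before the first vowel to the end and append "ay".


Word: "office"
Starts with vowel → add 'way'
Pig Latin = "officeway"


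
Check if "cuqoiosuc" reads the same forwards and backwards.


Word: "cuqoiosuc"
Reversed: "cusoioquc"
Forward == Backward? cuqoiosuc != cusoioquc
Palindrome = No


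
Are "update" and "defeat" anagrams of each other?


Word 1: "update" → sorted: adeptu
Word 2: "defeat" → sorted: adeeft
Same letters? adeptu != adeeft
Anagram = No


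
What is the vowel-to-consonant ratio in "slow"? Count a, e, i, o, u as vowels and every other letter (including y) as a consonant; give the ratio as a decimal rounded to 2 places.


Word: "slow"
Vowels (a,e,i,o,u): 1
Consonants: 3
Ratio = 1/3
= 0.33


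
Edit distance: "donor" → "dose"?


Word 1: "donor" (length 5)
Word 2: "dose" (length 4)
One optimal edit sequence (insert/delete/substitute each cost 1):
  1. keep 'd'
  2. keep 'o'
  3. delete 'n'  (+1)
  4. substitute 'o' -> 's'  (+1)
  5. substitute 'r' -> 'e'  (+1)
Total edit operations: 3
Edit distance = 3


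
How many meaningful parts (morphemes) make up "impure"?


Word: "impure"
Morphemes: im- | pure
Each morpheme carries meaning
= 2 morphemes


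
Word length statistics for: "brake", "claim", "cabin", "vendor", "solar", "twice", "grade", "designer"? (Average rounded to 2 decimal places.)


Lengths: "brake"=5, "claim"=5, "cabin"=5, "vendor"=6, "solar"=5, "twice"=5, "grade"=5, "designer"=8
Sum = 44, Count = 8
Average = 44/8 = 5.50
= avg=5.50, min=5, max=8


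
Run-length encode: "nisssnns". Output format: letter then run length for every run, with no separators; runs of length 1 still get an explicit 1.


String: "nisssnns"
Scanning for consecutive runs:
  'n' x 1
  'i' x 1
  's' x 3
  'n' x 2
  's' x 1
RLE = "n1i1s3n2s1"


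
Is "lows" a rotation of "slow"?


Word: "slow", Candidate: "lows"
Method: check if candidate is substring of word+word
"slowslow" contains "lows"? Yes
Is rotation = Yes


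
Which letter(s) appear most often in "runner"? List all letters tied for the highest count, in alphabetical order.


Word: "runner"
Letter counts:
  'e': 1
  'n': 2
  'r': 2
  'u': 1
Maximum count = 2
Most frequent = 'n', 'r' (2 times each)


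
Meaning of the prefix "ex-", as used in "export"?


Prefix: ex-
As in: export -> ex- + port
Meaning = out / former
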